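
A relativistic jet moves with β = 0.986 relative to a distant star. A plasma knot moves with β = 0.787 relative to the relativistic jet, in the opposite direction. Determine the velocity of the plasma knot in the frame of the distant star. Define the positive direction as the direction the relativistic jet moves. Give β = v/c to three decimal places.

β = +0.888

With v = 0.986 and u' = -0.787 (in units of c),
u = (u' + v)/(1 + u'v/c²):
u = (-0.787 + 0.986) / (1 + (-0.787)·0.986) = 0.1990/0.2240 = 0.8883
(Galilean addition would give +0.199c.)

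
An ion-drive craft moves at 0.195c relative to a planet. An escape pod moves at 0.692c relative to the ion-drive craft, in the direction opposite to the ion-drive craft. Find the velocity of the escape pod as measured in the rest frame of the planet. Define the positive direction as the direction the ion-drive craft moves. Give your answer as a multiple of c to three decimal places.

-0.575c

With v = 0.195 and u' = -0.692 (in units of c),
u = (u' + v)/(1 + u'v/c²):
u = (-0.692 + 0.195) / (1 + (-0.692)·0.195) = -0.4970/0.8651 = -0.5745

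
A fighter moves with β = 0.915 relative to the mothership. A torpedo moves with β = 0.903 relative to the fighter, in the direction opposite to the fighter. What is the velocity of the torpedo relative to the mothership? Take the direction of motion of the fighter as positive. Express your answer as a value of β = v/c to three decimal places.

With v = 0.915 and u' = -0.903 (in units of c),
u = (u' + v)/(1 + u'v/c²):
u = (-0.903 + 0.915) / (1 + (-0.903)·0.915) = 0.0120/0.1738 = 0.0691
(Galilean addition would give +0.012c.)

β = +0.069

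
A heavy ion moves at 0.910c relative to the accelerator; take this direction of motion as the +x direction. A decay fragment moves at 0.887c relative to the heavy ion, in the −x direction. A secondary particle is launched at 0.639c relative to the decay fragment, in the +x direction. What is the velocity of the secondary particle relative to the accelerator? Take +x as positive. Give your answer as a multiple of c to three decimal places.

Apply u = (u' + v)/(1 + u'v/c²) successively, working outward toward the accelerator.
Start: velocity of the heavy ion relative to the accelerator = 0.9100c.
Compose with the decay fragment (u' = -0.887 in the heavy ion frame): u_1 = (-0.887 + 0.910) / (1 + (-0.887)·0.910) = 0.0230/0.1928 = 0.1193.
Compose with the secondary particle (u' = 0.639 in the decay fragment frame): u_2 = (0.639 + 0.119) / (1 + 0.639·0.119) = 0.7583/1.0762 = 0.7046.

+0.705c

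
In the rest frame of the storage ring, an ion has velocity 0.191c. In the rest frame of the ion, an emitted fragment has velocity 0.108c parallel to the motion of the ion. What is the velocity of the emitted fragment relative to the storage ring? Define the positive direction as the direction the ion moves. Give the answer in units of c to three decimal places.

0.293c

With v = 0.191 and u' = 0.108 (in units of c),
u = (u' + v)/(1 + u'v/c²):
u = (0.108 + 0.191) / (1 + 0.108·0.191) = 0.2990/1.0206 = 0.2930
(Galilean addition would give +0.299c.)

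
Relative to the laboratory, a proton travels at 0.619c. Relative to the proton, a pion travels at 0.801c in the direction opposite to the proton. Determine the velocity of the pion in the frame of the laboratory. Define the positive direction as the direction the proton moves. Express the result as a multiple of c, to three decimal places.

With v = 0.619 and u' = -0.801 (in units of c),
u = (u' + v)/(1 + u'v/c²):
u = (-0.801 + 0.619) / (1 + (-0.801)·0.619) = -0.1820/0.5042 = -0.3610

-0.361c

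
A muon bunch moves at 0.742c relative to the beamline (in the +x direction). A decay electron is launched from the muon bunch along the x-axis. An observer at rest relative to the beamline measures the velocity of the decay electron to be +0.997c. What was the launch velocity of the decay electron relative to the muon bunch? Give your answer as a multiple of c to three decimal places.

Invert the composition law: u' = (u − v)/(1 − uv/c²).
u' = (0.997 − 0.742) / (1 − (0.997)(0.742)) = 0.2550/0.2602 = 0.9799.

+0.980c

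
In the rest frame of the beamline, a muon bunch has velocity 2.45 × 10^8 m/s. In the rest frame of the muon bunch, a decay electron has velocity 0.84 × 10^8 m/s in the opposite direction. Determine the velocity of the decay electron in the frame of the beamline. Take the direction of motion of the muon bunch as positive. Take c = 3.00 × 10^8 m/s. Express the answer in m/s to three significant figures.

+2.09 × 10^8 m/s

In units of c (dividing by 3.00 × 10^8 m/s): v = 0.817, u' = -0.280.
u = (u' + v)/(1 + u'v/c²):
u = (-0.280 + 0.817) / (1 + (-0.280)·0.817) = 0.5367/0.7713 = 0.6958
(Galilean addition would give +0.537c.)
Converting back: u = 0.6958 × 3.00 × 10^8 m/s.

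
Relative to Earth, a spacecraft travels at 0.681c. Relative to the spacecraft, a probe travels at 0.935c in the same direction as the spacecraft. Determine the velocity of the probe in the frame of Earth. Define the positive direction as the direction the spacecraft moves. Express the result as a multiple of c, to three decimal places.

With v = 0.681 and u' = 0.935 (in units of c),
u = (u' + v)/(1 + u'v/c²):
u = (0.935 + 0.681) / (1 + 0.935·0.681) = 1.6160/1.6367 = 0.9873

0.987c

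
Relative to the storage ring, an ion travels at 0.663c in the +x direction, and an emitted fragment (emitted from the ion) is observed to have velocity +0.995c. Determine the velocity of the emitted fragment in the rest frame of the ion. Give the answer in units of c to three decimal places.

Invert the composition law: u' = (u − v)/(1 − uv/c²).
u' = (0.995 − 0.663) / (1 − (0.995)(0.663)) = 0.3320/0.3403 = 0.9756.

+0.976c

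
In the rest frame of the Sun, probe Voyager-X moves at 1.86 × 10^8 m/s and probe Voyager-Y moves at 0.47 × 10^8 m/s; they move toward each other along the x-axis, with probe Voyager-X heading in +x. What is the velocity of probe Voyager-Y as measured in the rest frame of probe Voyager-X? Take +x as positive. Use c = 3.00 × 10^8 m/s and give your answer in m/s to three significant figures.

-2.12 × 10^8 m/s

β_A = 0.620, β_B = -0.157 (dividing each by c = 3.00 × 10^8 m/s).
Transform to A's frame with the inverse velocity-addition law: u' = (u − v)/(1 − uv/c²), taking u = β_B and v = β_A.
u' = (-0.157 − 0.620) / (1 − (0.620)(-0.157)) = -0.7767/1.0971 = -0.7079.
u' = -0.7079 × 3.00 × 10^8 m/s.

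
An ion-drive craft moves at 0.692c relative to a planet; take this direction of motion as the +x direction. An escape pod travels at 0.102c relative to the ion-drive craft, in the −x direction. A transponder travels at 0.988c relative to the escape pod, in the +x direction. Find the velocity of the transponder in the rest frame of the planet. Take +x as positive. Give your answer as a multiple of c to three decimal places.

Apply u = (u' + v)/(1 + u'v/c²) successively, working outward toward the planet.
Start: velocity of the ion-drive craft relative to the planet = 0.6920c.
Compose with the escape pod (u' = -0.102 in the ion-drive craft frame): u_1 = (-0.102 + 0.692) / (1 + (-0.102)·0.692) = 0.5900/0.9294 = 0.6348.
Compose with the transponder (u' = 0.988 in the escape pod frame): u_2 = (0.988 + 0.635) / (1 + 0.988·0.635) = 1.6228/1.6272 = 0.9973.

+0.997c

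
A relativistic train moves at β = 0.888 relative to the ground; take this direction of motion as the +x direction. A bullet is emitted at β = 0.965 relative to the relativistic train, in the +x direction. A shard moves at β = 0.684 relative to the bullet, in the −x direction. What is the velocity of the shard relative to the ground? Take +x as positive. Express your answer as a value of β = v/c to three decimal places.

β = +0.989

Apply u = (u' + v)/(1 + u'v/c²) successively, working outward toward the ground.
Start: velocity of the relativistic train relative to the ground = 0.8880c.
Compose with the bullet (u' = 0.965 in the relativistic train frame): u_1 = (0.965 + 0.888) / (1 + 0.965·0.888) = 1.8530/1.8569 = 0.9979.
Compose with the shard (u' = -0.684 in the bullet frame): u_2 = (-0.684 + 0.998) / (1 + (-0.684)·0.998) = 0.3139/0.3174 = 0.9888.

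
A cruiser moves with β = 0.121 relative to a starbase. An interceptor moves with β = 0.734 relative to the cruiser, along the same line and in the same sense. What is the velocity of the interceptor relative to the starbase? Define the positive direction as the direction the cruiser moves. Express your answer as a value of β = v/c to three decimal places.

With v = 0.121 and u' = 0.734 (in units of c),
u = (u' + v)/(1 + u'v/c²):
u = (0.734 + 0.121) / (1 + 0.734·0.121) = 0.8550/1.0888 = 0.7853
(Galilean addition would give +0.855c.)

β = 0.785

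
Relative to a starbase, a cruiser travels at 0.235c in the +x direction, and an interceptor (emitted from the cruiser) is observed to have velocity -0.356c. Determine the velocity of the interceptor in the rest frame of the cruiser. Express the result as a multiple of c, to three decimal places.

-0.545c

Invert the composition law: u' = (u − v)/(1 − uv/c²).
u' = (-0.356 − 0.235) / (1 − (-0.356)(0.235)) = -0.5910/1.0837 = -0.5454.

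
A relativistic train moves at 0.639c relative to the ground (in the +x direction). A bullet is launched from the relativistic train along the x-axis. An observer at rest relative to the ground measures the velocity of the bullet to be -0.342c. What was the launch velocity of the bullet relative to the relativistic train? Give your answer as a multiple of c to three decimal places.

Invert the composition law: u' = (u − v)/(1 − uv/c²).
u' = (-0.342 − 0.639) / (1 − (-0.342)(0.639)) = -0.9810/1.2185 = -0.8051.

-0.805c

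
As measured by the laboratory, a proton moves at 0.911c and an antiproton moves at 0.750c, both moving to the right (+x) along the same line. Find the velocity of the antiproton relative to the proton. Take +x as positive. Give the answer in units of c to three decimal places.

-0.508c

β_A = 0.911, β_B = 0.750.
Transform to A's frame with the inverse velocity-addition law: u' = (u − v)/(1 − uv/c²), taking u = β_B and v = β_A.
u' = (0.750 − 0.911) / (1 − (0.911)(0.750)) = -0.1610/0.3167 = -0.5083.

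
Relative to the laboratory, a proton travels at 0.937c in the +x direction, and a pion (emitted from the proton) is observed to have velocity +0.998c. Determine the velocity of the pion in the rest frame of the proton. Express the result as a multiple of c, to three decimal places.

Invert the composition law: u' = (u − v)/(1 − uv/c²).
u' = (0.998 − 0.937) / (1 − (0.998)(0.937)) = 0.0610/0.0649 = 0.9403.

+0.940c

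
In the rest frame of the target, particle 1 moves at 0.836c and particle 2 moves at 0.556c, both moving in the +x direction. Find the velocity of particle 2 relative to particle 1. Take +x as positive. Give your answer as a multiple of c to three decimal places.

β_A = 0.836, β_B = 0.556.
Transform to A's frame with the inverse velocity-addition law: u' = (u − v)/(1 − uv/c²), taking u = β_B and v = β_A.
u' = (0.556 − 0.836) / (1 − (0.836)(0.556)) = -0.2800/0.5352 = -0.5232.

-0.523c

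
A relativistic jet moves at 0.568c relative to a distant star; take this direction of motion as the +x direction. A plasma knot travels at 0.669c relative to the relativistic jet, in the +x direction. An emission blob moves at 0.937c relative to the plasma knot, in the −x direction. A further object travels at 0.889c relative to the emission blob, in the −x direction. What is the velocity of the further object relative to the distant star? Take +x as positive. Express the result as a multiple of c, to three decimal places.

Apply u = (u' + v)/(1 + u'v/c²) successively, working outward toward the distant star.
Start: velocity of the relativistic jet relative to the distant star = 0.5680c.
Compose with the plasma knot (u' = 0.669 in the relativistic jet frame): u_1 = (0.669 + 0.568) / (1 + 0.669·0.568) = 1.2370/1.3800 = 0.8964.
Compose with the emission blob (u' = -0.937 in the plasma knot frame): u_2 = (-0.937 + 0.896) / (1 + (-0.937)·0.896) = -0.0406/0.1601 = -0.2537.
Compose with the further object (u' = -0.889 in the emission blob frame): u_3 = (-0.889 + (-0.254)) / (1 + (-0.889)·(-0.254)) = -1.1427/1.2256 = -0.9324.

-0.932c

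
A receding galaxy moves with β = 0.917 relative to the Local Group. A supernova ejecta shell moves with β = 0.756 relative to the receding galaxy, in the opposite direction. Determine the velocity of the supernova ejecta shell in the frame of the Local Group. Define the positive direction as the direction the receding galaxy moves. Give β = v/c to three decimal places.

With v = 0.917 and u' = -0.756 (in units of c),
u = (u' + v)/(1 + u'v/c²):
u = (-0.756 + 0.917) / (1 + (-0.756)·0.917) = 0.1610/0.3067 = 0.5249

β = +0.525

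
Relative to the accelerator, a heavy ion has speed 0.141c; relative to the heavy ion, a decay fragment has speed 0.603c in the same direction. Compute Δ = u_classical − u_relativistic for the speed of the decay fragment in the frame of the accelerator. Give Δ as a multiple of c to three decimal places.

Galilean: u_cl = 0.603 + 0.141 = 0.7440.
Relativistic: u_rel = (0.603 + 0.141) / (1 + 0.603·0.141) = 0.7440/1.0850 = 0.6857.
Δ = 0.7440 − 0.6857 = 0.0583.

Δ = 0.058c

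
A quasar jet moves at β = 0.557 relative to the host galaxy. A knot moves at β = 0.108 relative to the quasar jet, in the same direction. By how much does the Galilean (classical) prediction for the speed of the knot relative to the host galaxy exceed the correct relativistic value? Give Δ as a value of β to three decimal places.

Δ = 0.038

Galilean: u_cl = 0.108 + 0.557 = 0.6650.
Relativistic: u_rel = (0.108 + 0.557) / (1 + 0.108·0.557) = 0.6650/1.0602 = 0.6273.
Δ = 0.6650 − 0.6273 = 0.0377.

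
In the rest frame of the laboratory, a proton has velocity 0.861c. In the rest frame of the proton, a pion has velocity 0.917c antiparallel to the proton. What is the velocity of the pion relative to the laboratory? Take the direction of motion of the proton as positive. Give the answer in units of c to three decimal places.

-0.266c

With v = 0.861 and u' = -0.917 (in units of c),
u = (u' + v)/(1 + u'v/c²):
u = (-0.917 + 0.861) / (1 + (-0.917)·0.861) = -0.0560/0.2105 = -0.2661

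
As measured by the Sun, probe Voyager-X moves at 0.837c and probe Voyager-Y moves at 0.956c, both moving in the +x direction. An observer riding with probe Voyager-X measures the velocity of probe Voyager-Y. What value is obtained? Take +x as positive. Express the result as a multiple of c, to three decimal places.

+0.596c

β_A = 0.837, β_B = 0.956.
Transform to A's frame with the inverse velocity-addition law: u' = (u − v)/(1 − uv/c²), taking u = β_B and v = β_A.
u' = (0.956 − 0.837) / (1 − (0.837)(0.956)) = 0.1190/0.1998 = 0.5955.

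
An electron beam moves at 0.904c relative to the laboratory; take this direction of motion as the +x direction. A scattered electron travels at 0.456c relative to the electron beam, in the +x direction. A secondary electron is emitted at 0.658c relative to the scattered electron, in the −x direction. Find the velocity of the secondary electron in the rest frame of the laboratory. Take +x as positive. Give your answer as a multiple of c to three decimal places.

+0.833c

Apply u = (u' + v)/(1 + u'v/c²) successively, working outward toward the laboratory.
Start: velocity of the electron beam relative to the laboratory = 0.9040c.
Compose with the scattered electron (u' = 0.456 in the electron beam frame): u_1 = (0.456 + 0.904) / (1 + 0.456·0.904) = 1.3600/1.4122 = 0.9630.
Compose with the secondary electron (u' = -0.658 in the scattered electron frame): u_2 = (-0.658 + 0.963) / (1 + (-0.658)·0.963) = 0.3050/0.3663 = 0.8326.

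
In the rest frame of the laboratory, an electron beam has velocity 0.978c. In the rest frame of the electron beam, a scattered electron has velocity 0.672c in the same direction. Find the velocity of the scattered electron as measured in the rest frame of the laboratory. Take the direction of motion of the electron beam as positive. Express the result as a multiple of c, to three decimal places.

With v = 0.978 and u' = 0.672 (in units of c),
u = (u' + v)/(1 + u'v/c²):
u = (0.672 + 0.978) / (1 + 0.672·0.978) = 1.6500/1.6572 = 0.9956
(Galilean addition would give +1.650c, exceeding c.)

0.996c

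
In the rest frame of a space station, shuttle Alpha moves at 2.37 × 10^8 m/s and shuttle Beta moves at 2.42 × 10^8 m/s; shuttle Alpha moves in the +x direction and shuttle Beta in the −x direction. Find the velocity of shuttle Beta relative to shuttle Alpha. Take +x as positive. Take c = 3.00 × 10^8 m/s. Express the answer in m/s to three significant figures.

β_A = 0.790, β_B = -0.807 (dividing each by c = 3.00 × 10^8 m/s).
Transform to A's frame with the inverse velocity-addition law: u' = (u − v)/(1 − uv/c²), taking u = β_B and v = β_A.
u' = (-0.807 − 0.790) / (1 − (0.790)(-0.807)) = -1.5967/1.6373 = -0.9752.
u' = -0.9752 × 3.00 × 10^8 m/s.

-2.93 × 10^8 m/s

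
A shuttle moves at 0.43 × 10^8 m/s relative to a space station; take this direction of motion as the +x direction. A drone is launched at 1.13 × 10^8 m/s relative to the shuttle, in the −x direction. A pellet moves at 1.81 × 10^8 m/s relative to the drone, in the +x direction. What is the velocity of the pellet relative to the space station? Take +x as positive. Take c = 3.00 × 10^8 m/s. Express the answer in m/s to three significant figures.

+1.26 × 10^8 m/s

Apply u = (u' + v)/(1 + u'v/c²) successively, working outward toward the space station.
(Dividing each given speed by c = 3.00 × 10^8 m/s to work in units of c.)
Start: velocity of the shuttle relative to the space station = 0.1433c.
Compose with the drone (u' = -0.377 in the shuttle frame): u_1 = (-0.377 + 0.143) / (1 + (-0.377)·0.143) = -0.2333/0.9460 = -0.2466.
Compose with the pellet (u' = 0.603 in the drone frame): u_2 = (0.603 + (-0.247)) / (1 + 0.603·(-0.247)) = 0.3567/0.8512 = 0.4190.
So u = 0.4190 × 3.00 × 10^8 m/s.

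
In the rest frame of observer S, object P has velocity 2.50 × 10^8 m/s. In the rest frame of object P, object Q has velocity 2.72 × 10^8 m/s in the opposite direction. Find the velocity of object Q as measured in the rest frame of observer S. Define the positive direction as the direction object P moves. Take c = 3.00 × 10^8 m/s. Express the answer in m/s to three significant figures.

In units of c (dividing by 3.00 × 10^8 m/s): v = 0.833, u' = -0.907.
u = (u' + v)/(1 + u'v/c²):
u = (-0.907 + 0.833) / (1 + (-0.907)·0.833) = -0.0733/0.2444 = -0.3000
Converting back: u = -0.3000 × 3.00 × 10^8 m/s.

-9.00 × 10^7 m/s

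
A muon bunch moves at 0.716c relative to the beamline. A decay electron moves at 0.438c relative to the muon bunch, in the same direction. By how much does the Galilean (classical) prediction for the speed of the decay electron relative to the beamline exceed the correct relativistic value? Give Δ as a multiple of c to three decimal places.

Δ = 0.276c

Galilean: u_cl = 0.438 + 0.716 = 1.1540.
Relativistic: u_rel = (0.438 + 0.716) / (1 + 0.438·0.716) = 1.1540/1.3136 = 0.8785.
Δ = 1.1540 − 0.8785 = 0.2755.
(The classical prediction exceeds c; the relativistic result does not.)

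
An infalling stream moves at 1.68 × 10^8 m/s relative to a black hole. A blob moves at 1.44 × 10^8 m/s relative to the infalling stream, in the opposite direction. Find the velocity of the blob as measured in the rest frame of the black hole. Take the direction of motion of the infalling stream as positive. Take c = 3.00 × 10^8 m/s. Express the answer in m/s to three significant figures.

In units of c (dividing by 3.00 × 10^8 m/s): v = 0.560, u' = -0.480.
u = (u' + v)/(1 + u'v/c²):
u = (-0.480 + 0.560) / (1 + (-0.480)·0.560) = 0.0800/0.7312 = 0.1094
Converting back: u = 0.1094 × 3.00 × 10^8 m/s.

+3.28 × 10^7 m/s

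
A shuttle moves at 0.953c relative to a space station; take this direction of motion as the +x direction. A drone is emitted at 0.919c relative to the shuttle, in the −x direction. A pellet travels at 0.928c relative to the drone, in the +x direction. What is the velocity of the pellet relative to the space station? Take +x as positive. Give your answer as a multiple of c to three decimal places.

Apply u = (u' + v)/(1 + u'v/c²) successively, working outward toward the space station.
Start: velocity of the shuttle relative to the space station = 0.9530c.
Compose with the drone (u' = -0.919 in the shuttle frame): u_1 = (-0.919 + 0.953) / (1 + (-0.919)·0.953) = 0.0340/0.1242 = 0.2738.
Compose with the pellet (u' = 0.928 in the drone frame): u_2 = (0.928 + 0.274) / (1 + 0.928·0.274) = 1.2018/1.2541 = 0.9583.

+0.958c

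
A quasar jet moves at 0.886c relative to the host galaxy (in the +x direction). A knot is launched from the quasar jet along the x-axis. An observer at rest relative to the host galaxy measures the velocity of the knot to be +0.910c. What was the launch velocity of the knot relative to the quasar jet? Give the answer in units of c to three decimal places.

Invert the composition law: u' = (u − v)/(1 − uv/c²).
u' = (0.910 − 0.886) / (1 − (0.910)(0.886)) = 0.0240/0.1937 = 0.1239.

+0.124c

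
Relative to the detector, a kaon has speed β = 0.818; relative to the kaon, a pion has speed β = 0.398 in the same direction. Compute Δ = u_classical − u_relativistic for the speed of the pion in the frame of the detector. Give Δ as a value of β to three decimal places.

Δ = 0.299

Galilean: u_cl = 0.398 + 0.818 = 1.2160.
Relativistic: u_rel = (0.398 + 0.818) / (1 + 0.398·0.818) = 1.2160/1.3256 = 0.9173.
Δ = 1.2160 − 0.9173 = 0.2987.
(The classical prediction exceeds c; the relativistic result does not.)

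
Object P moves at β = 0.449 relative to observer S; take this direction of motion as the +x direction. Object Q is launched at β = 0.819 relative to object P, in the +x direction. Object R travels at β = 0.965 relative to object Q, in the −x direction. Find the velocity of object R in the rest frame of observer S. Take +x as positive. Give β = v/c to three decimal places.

β = -0.360

Apply u = (u' + v)/(1 + u'v/c²) successively, working outward toward observer S.
Start: velocity of object P relative to observer S = 0.4490c.
Compose with object Q (u' = 0.819 in object P frame): u_1 = (0.819 + 0.449) / (1 + 0.819·0.449) = 1.2680/1.3677 = 0.9271.
Compose with object R (u' = -0.965 in object Q frame): u_2 = (-0.965 + 0.927) / (1 + (-0.965)·0.927) = -0.0379/0.1054 = -0.3599.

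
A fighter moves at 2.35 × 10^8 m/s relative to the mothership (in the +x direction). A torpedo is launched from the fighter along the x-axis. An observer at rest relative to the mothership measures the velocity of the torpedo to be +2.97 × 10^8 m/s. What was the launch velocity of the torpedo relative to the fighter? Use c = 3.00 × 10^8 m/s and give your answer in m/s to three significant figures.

v = 0.783c, u = 0.990c.
Invert the composition law: u' = (u − v)/(1 − uv/c²).
u' = (0.990 − 0.783) / (1 − (0.990)(0.783)) = 0.2067/0.2245 = 0.9206.
u' = 0.9206 × 3.00 × 10^8 m/s.

+2.76 × 10^8 m/s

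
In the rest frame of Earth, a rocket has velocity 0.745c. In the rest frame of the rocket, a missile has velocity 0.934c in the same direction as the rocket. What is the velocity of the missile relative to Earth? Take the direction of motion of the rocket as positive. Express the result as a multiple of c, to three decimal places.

With v = 0.745 and u' = 0.934 (in units of c),
u = (u' + v)/(1 + u'v/c²):
u = (0.934 + 0.745) / (1 + 0.934·0.745) = 1.6790/1.6958 = 0.9901
(Galilean addition would give +1.679c, exceeding c.)

0.990c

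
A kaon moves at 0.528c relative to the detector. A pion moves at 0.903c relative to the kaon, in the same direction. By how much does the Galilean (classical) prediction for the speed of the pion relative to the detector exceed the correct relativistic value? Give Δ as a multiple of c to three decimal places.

Galilean: u_cl = 0.903 + 0.528 = 1.4310.
Relativistic: u_rel = (0.903 + 0.528) / (1 + 0.903·0.528) = 1.4310/1.4768 = 0.9690.
Δ = 1.4310 − 0.9690 = 0.4620.
(The classical prediction exceeds c; the relativistic result does not.)

Δ = 0.462c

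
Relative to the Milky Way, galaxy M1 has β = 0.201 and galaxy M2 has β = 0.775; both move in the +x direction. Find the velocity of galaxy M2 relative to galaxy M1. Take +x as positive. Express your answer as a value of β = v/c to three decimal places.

β = +0.680

β_A = 0.201, β_B = 0.775.
Transform to A's frame with the inverse velocity-addition law: u' = (u − v)/(1 − uv/c²), taking u = β_B and v = β_A.
u' = (0.775 − 0.201) / (1 − (0.201)(0.775)) = 0.5740/0.8442 = 0.6799.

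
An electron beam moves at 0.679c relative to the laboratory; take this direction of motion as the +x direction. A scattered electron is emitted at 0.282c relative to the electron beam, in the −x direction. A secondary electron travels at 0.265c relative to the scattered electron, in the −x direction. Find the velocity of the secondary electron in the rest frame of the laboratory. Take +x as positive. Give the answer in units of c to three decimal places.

+0.260c

Apply u = (u' + v)/(1 + u'v/c²) successively, working outward toward the laboratory.
Start: velocity of the electron beam relative to the laboratory = 0.6790c.
Compose with the scattered electron (u' = -0.282 in the electron beam frame): u_1 = (-0.282 + 0.679) / (1 + (-0.282)·0.679) = 0.3970/0.8085 = 0.4910.
Compose with the secondary electron (u' = -0.265 in the scattered electron frame): u_2 = (-0.265 + 0.491) / (1 + (-0.265)·0.491) = 0.2260/0.8699 = 0.2598.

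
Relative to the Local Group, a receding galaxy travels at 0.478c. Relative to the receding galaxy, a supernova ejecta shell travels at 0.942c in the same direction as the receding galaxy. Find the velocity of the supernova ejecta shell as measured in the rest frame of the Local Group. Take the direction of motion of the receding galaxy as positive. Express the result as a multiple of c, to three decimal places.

With v = 0.478 and u' = 0.942 (in units of c),
u = (u' + v)/(1 + u'v/c²):
u = (0.942 + 0.478) / (1 + 0.942·0.478) = 1.4200/1.4503 = 0.9791
(Galilean addition would give +1.420c, exceeding c.)

0.979c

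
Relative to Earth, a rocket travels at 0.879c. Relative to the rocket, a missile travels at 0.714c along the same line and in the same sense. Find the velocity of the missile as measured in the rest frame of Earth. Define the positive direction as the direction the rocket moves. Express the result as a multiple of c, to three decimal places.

With v = 0.879 and u' = 0.714 (in units of c),
u = (u' + v)/(1 + u'v/c²):
u = (0.714 + 0.879) / (1 + 0.714·0.879) = 1.5930/1.6276 = 0.9787

0.979c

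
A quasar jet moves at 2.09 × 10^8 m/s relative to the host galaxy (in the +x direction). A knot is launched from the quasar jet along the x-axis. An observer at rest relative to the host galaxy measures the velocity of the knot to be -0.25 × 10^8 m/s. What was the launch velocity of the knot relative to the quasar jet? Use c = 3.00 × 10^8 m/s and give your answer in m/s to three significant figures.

v = 0.697c, u = -0.083c.
Invert the composition law: u' = (u − v)/(1 − uv/c²).
u' = (-0.083 − 0.697) / (1 − (-0.083)(0.697)) = -0.7800/1.0581 = -0.7372.
u' = -0.7372 × 3.00 × 10^8 m/s.

-2.21 × 10^8 m/s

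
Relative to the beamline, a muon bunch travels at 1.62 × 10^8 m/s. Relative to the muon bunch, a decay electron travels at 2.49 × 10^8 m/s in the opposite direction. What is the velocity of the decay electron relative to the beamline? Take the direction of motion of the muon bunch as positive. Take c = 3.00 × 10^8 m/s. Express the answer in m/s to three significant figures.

In units of c (dividing by 3.00 × 10^8 m/s): v = 0.540, u' = -0.830.
u = (u' + v)/(1 + u'v/c²):
u = (-0.830 + 0.540) / (1 + (-0.830)·0.540) = -0.2900/0.5518 = -0.5256
(Galilean addition would give -0.290c.)
Converting back: u = -0.5256 × 3.00 × 10^8 m/s.

-1.58 × 10^8 m/s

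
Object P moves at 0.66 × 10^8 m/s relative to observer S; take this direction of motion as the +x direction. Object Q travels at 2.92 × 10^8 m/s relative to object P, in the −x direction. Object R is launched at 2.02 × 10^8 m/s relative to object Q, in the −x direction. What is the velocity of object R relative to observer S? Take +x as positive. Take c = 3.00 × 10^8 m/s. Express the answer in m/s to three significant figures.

Apply u = (u' + v)/(1 + u'v/c²) successively, working outward toward observer S.
(Dividing each given speed by c = 3.00 × 10^8 m/s to work in units of c.)
Start: velocity of object P relative to observer S = 0.2200c.
Compose with object Q (u' = -0.973 in object P frame): u_1 = (-0.973 + 0.220) / (1 + (-0.973)·0.220) = -0.7533/0.7859 = -0.9586.
Compose with object R (u' = -0.673 in object Q frame): u_2 = (-0.673 + (-0.959)) / (1 + (-0.673)·(-0.959)) = -1.6319/1.6455 = -0.9918.
So u = -0.9918 × 3.00 × 10^8 m/s.

-2.98 × 10^8 m/s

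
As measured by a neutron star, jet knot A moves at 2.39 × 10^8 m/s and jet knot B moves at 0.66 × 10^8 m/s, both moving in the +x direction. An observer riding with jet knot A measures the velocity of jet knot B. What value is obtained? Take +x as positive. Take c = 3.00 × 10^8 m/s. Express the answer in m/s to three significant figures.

β_A = 0.797, β_B = 0.220 (dividing each by c = 3.00 × 10^8 m/s).
Transform to A's frame with the inverse velocity-addition law: u' = (u − v)/(1 − uv/c²), taking u = β_B and v = β_A.
u' = (0.220 − 0.797) / (1 − (0.797)(0.220)) = -0.5767/0.8247 = -0.6992.
u' = -0.6992 × 3.00 × 10^8 m/s.

-2.10 × 10^8 m/s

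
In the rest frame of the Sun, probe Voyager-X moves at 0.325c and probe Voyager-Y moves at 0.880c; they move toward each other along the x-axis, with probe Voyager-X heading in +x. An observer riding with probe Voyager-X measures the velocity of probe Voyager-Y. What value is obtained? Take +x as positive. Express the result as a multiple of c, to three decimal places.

-0.937c

β_A = 0.325, β_B = -0.880.
Transform to A's frame with the inverse velocity-addition law: u' = (u − v)/(1 − uv/c²), taking u = β_B and v = β_A.
u' = (-0.880 − 0.325) / (1 − (0.325)(-0.880)) = -1.2050/1.2860 = -0.9370.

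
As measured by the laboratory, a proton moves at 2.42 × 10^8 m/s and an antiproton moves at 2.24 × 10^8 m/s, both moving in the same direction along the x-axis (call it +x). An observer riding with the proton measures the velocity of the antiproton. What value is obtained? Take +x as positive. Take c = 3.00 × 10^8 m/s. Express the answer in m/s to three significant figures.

β_A = 0.807, β_B = 0.747 (dividing each by c = 3.00 × 10^8 m/s).
Transform to A's frame with the inverse velocity-addition law: u' = (u − v)/(1 − uv/c²), taking u = β_B and v = β_A.
u' = (0.747 − 0.807) / (1 − (0.807)(0.747)) = -0.0600/0.3977 = -0.1509.
u' = -0.1509 × 3.00 × 10^8 m/s.

-4.53 × 10^7 m/s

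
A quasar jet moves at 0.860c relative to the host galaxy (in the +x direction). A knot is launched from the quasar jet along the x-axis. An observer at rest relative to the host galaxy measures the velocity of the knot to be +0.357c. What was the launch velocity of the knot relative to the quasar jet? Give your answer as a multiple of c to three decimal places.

Invert the composition law: u' = (u − v)/(1 − uv/c²).
u' = (0.357 − 0.860) / (1 − (0.357)(0.860)) = -0.5030/0.6930 = -0.7259.

-0.726c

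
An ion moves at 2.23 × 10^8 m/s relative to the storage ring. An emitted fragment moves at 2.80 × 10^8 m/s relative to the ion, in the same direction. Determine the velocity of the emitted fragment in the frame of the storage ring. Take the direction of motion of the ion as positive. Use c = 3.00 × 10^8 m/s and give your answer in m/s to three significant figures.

In units of c (dividing by 3.00 × 10^8 m/s): v = 0.743, u' = 0.933.
u = (u' + v)/(1 + u'v/c²):
u = (0.933 + 0.743) / (1 + 0.933·0.743) = 1.6767/1.6938 = 0.9899
Converting back: u = 0.9899 × 3.00 × 10^8 m/s.

2.97 × 10^8 m/s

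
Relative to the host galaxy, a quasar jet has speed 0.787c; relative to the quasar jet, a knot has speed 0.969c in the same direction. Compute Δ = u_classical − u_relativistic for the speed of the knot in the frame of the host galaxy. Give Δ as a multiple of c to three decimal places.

Galilean: u_cl = 0.969 + 0.787 = 1.7560.
Relativistic: u_rel = (0.969 + 0.787) / (1 + 0.969·0.787) = 1.7560/1.7626 = 0.9963.
Δ = 1.7560 − 0.9963 = 0.7597.
(The classical prediction exceeds c; the relativistic result does not.)

Δ = 0.760c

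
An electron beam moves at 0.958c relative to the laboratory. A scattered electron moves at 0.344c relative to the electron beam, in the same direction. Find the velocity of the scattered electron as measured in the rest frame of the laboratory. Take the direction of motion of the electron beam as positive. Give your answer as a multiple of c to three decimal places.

With v = 0.958 and u' = 0.344 (in units of c),
u = (u' + v)/(1 + u'v/c²):
u = (0.344 + 0.958) / (1 + 0.344·0.958) = 1.3020/1.3296 = 0.9793

0.979c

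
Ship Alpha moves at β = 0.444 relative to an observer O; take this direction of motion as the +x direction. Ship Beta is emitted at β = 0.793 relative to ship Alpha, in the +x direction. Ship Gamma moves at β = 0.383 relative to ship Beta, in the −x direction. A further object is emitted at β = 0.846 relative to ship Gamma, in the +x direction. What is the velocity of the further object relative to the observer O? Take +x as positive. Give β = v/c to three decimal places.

Apply u = (u' + v)/(1 + u'v/c²) successively, working outward toward the observer O.
Start: velocity of ship Alpha relative to the observer O = 0.4440c.
Compose with ship Beta (u' = 0.793 in ship Alpha frame): u_1 = (0.793 + 0.444) / (1 + 0.793·0.444) = 1.2370/1.3521 = 0.9149.
Compose with ship Gamma (u' = -0.383 in ship Beta frame): u_2 = (-0.383 + 0.915) / (1 + (-0.383)·0.915) = 0.5319/0.6496 = 0.8188.
Compose with the further object (u' = 0.846 in ship Gamma frame): u_3 = (0.846 + 0.819) / (1 + 0.846·0.819) = 1.6648/1.6927 = 0.9835.

β = +0.984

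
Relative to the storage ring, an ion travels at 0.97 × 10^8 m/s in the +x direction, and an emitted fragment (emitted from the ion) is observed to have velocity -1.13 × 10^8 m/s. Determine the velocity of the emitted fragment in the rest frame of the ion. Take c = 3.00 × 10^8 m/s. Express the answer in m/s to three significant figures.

-1.87 × 10^8 m/s

v = 0.323c, u = -0.377c.
Invert the composition law: u' = (u − v)/(1 − uv/c²).
u' = (-0.377 − 0.323) / (1 − (-0.377)(0.323)) = -0.7000/1.1218 = -0.6240.
u' = -0.6240 × 3.00 × 10^8 m/s.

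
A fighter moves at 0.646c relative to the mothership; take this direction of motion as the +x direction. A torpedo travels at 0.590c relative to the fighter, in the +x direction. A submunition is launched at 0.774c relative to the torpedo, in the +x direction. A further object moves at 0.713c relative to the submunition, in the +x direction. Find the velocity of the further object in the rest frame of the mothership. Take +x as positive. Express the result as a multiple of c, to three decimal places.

0.998c

Apply u = (u' + v)/(1 + u'v/c²) successively, working outward toward the mothership.
Start: velocity of the fighter relative to the mothership = 0.6460c.
Compose with the torpedo (u' = 0.590 in the fighter frame): u_1 = (0.590 + 0.646) / (1 + 0.590·0.646) = 1.2360/1.3811 = 0.8949.
Compose with the submunition (u' = 0.774 in the torpedo frame): u_2 = (0.774 + 0.895) / (1 + 0.774·0.895) = 1.6689/1.6927 = 0.9860.
Compose with the further object (u' = 0.713 in the submunition frame): u_3 = (0.713 + 0.986) / (1 + 0.713·0.986) = 1.6990/1.7030 = 0.9976.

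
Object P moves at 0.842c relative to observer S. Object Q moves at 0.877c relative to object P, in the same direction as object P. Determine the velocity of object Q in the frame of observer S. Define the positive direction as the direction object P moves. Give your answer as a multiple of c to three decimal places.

0.989c

With v = 0.842 and u' = 0.877 (in units of c),
u = (u' + v)/(1 + u'v/c²):
u = (0.877 + 0.842) / (1 + 0.877·0.842) = 1.7190/1.7384 = 0.9888
(Galilean addition would give +1.719c, exceeding c.)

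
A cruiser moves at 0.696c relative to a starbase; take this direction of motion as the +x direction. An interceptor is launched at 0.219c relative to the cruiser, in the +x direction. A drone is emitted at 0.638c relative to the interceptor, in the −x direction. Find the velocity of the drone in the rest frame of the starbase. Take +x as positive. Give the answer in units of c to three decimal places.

+0.316c

Apply u = (u' + v)/(1 + u'v/c²) successively, working outward toward the starbase.
Start: velocity of the cruiser relative to the starbase = 0.6960c.
Compose with the interceptor (u' = 0.219 in the cruiser frame): u_1 = (0.219 + 0.696) / (1 + 0.219·0.696) = 0.9150/1.1524 = 0.7940.
Compose with the drone (u' = -0.638 in the interceptor frame): u_2 = (-0.638 + 0.794) / (1 + (-0.638)·0.794) = 0.1560/0.4934 = 0.3161.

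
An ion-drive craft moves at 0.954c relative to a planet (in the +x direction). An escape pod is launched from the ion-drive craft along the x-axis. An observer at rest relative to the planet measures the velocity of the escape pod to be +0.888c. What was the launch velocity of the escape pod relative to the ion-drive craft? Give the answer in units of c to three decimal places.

Invert the composition law: u' = (u − v)/(1 − uv/c²).
u' = (0.888 − 0.954) / (1 − (0.888)(0.954)) = -0.0660/0.1528 = -0.4318.

-0.432c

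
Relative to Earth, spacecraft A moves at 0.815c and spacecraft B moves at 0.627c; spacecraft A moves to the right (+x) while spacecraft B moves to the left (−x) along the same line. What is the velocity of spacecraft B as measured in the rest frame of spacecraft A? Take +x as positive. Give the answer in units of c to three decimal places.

-0.954c

β_A = 0.815, β_B = -0.627.
Transform to A's frame with the inverse velocity-addition law: u' = (u − v)/(1 − uv/c²), taking u = β_B and v = β_A.
u' = (-0.627 − 0.815) / (1 − (0.815)(-0.627)) = -1.4420/1.5110 = -0.9543.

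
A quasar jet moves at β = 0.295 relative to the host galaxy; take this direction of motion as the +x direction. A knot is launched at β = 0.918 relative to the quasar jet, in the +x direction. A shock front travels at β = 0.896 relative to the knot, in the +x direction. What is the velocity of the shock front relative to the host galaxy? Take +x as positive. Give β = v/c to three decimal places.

β = 0.997

Apply u = (u' + v)/(1 + u'v/c²) successively, working outward toward the host galaxy.
Start: velocity of the quasar jet relative to the host galaxy = 0.2950c.
Compose with the knot (u' = 0.918 in the quasar jet frame): u_1 = (0.918 + 0.295) / (1 + 0.918·0.295) = 1.2130/1.2708 = 0.9545.
Compose with the shock front (u' = 0.896 in the knot frame): u_2 = (0.896 + 0.955) / (1 + 0.896·0.955) = 1.8505/1.8552 = 0.9974.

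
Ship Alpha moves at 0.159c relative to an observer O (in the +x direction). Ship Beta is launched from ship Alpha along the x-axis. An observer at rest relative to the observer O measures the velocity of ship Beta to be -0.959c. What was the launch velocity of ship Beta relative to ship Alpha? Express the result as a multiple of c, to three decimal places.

-0.970c

Invert the composition law: u' = (u − v)/(1 − uv/c²).
u' = (-0.959 − 0.159) / (1 − (-0.959)(0.159)) = -1.1180/1.1525 = -0.9701.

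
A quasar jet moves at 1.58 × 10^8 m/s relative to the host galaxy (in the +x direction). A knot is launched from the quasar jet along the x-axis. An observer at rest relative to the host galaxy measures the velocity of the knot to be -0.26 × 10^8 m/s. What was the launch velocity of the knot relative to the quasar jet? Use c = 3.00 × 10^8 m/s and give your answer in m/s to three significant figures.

v = 0.527c, u = -0.087c.
Invert the composition law: u' = (u − v)/(1 − uv/c²).
u' = (-0.087 − 0.527) / (1 − (-0.087)(0.527)) = -0.6133/1.0456 = -0.5866.
u' = -0.5866 × 3.00 × 10^8 m/s.

-1.76 × 10^8 m/s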